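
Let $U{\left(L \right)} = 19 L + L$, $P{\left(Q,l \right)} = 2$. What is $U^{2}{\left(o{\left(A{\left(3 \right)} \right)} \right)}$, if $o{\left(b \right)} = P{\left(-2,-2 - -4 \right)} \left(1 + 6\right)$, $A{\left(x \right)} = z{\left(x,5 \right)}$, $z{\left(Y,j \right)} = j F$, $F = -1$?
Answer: $78400$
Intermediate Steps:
$z{\left(Y,j \right)} = - j$ ($z{\left(Y,j \right)} = j \left(-1\right) = - j$)
$A{\left(x \right)} = -5$ ($A{\left(x \right)} = \left(-1\right) 5 = -5$)
$o{\left(b \right)} = 14$ ($o{\left(b \right)} = 2 \left(1 + 6\right) = 2 \cdot 7 = 14$)
$U{\left(L \right)} = 20 L$
$U^{2}{\left(o{\left(A{\left(3 \right)} \right)} \right)} = \left(20 \cdot 14\right)^{2} = 280^{2} = 78400$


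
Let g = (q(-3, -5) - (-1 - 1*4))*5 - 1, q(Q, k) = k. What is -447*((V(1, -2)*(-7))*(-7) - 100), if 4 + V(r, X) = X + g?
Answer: 198021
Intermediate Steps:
g = -1 (g = (-5 - (-1 - 1*4))*5 - 1 = (-5 - (-1 - 4))*5 - 1 = (-5 - 1*(-5))*5 - 1 = (-5 + 5)*5 - 1 = 0*5 - 1 = 0 - 1 = -1)
V(r, X) = -5 + X (V(r, X) = -4 + (X - 1) = -4 + (-1 + X) = -5 + X)
-447*((V(1, -2)*(-7))*(-7) - 100) = -447*(((-5 - 2)*(-7))*(-7) - 100) = -447*(-7*(-7)*(-7) - 100) = -447*(49*(-7) - 100) = -447*(-343 - 100) = -447*(-443) = 198021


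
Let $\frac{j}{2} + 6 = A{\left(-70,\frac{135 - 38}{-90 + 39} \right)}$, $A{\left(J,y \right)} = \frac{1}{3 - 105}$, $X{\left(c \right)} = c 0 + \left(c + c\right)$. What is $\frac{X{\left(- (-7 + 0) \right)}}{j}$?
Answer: $- \frac{714}{613} \approx -1.1648$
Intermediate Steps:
$X{\left(c \right)} = 2 c$ ($X{\left(c \right)} = 0 + 2 c = 2 c$)
$A{\left(J,y \right)} = - \frac{1}{102}$ ($A{\left(J,y \right)} = \frac{1}{-102} = - \frac{1}{102}$)
$j = - \frac{613}{51}$ ($j = -12 + 2 \left(- \frac{1}{102}\right) = -12 - \frac{1}{51} = - \frac{613}{51} \approx -12.02$)
$\frac{X{\left(- (-7 + 0) \right)}}{j} = \frac{2 \left(- (-7 + 0)\right)}{- \frac{613}{51}} = 2 \left(\left(-1\right) \left(-7\right)\right) \left(- \frac{51}{613}\right) = 2 \cdot 7 \left(- \frac{51}{613}\right) = 14 \left(- \frac{51}{613}\right) = - \frac{714}{613}$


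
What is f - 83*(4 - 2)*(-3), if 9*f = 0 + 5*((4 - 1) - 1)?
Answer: 4492/9 ≈ 499.11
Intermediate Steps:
f = 10/9 (f = (0 + 5*((4 - 1) - 1))/9 = (0 + 5*(3 - 1))/9 = (0 + 5*2)/9 = (0 + 10)/9 = (⅑)*10 = 10/9 ≈ 1.1111)
f - 83*(4 - 2)*(-3) = 10/9 - 83*(4 - 2)*(-3) = 10/9 - 166*(-3) = 10/9 - 83*(-6) = 10/9 + 498 = 4492/9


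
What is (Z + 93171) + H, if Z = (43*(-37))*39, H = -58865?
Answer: -27743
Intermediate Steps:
Z = -62049 (Z = -1591*39 = -62049)
(Z + 93171) + H = (-62049 + 93171) - 58865 = 31122 - 58865 = -27743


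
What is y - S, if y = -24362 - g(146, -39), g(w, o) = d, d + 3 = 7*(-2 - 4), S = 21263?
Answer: -45580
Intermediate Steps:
d = -45 (d = -3 + 7*(-2 - 4) = -3 + 7*(-6) = -3 - 42 = -45)
g(w, o) = -45
y = -24317 (y = -24362 - 1*(-45) = -24362 + 45 = -24317)
y - S = -24317 - 1*21263 = -24317 - 21263 = -45580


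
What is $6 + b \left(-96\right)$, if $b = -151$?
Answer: $14502$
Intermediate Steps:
$6 + b \left(-96\right) = 6 - -14496 = 6 + 14496 = 14502$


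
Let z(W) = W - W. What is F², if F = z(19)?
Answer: 0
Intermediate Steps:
z(W) = 0
F = 0
F² = 0² = 0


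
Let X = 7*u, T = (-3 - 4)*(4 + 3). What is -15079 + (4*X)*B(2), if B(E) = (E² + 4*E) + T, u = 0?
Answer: -15079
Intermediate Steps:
T = -49 (T = -7*7 = -49)
X = 0 (X = 7*0 = 0)
B(E) = -49 + E² + 4*E (B(E) = (E² + 4*E) - 49 = -49 + E² + 4*E)
-15079 + (4*X)*B(2) = -15079 + (4*0)*(-49 + 2² + 4*2) = -15079 + 0*(-49 + 4 + 8) = -15079 + 0*(-37) = -15079 + 0 = -15079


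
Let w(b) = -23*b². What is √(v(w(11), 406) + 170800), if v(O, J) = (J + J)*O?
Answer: 2*I*√522249 ≈ 1445.3*I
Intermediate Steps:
v(O, J) = 2*J*O (v(O, J) = (2*J)*O = 2*J*O)
√(v(w(11), 406) + 170800) = √(2*406*(-23*11²) + 170800) = √(2*406*(-23*121) + 170800) = √(2*406*(-2783) + 170800) = √(-2259796 + 170800) = √(-2088996) = 2*I*√522249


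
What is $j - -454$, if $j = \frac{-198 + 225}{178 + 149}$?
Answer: $\frac{49495}{109} \approx 454.08$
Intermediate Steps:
$j = \frac{9}{109}$ ($j = \frac{27}{327} = 27 \cdot \frac{1}{327} = \frac{9}{109} \approx 0.082569$)
$j - -454 = \frac{9}{109} - -454 = \frac{9}{109} + 454 = \frac{49495}{109}$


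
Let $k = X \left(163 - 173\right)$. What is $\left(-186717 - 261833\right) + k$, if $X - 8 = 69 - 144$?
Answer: $-447880$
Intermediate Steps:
$X = -67$ ($X = 8 + \left(69 - 144\right) = 8 - 75 = -67$)
$k = 670$ ($k = - 67 \left(163 - 173\right) = \left(-67\right) \left(-10\right) = 670$)
$\left(-186717 - 261833\right) + k = \left(-186717 - 261833\right) + 670 = -448550 + 670 = -447880$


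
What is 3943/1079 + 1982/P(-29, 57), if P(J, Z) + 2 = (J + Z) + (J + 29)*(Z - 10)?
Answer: 86196/1079 ≈ 79.885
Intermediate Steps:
P(J, Z) = -2 + J + Z + (-10 + Z)*(29 + J) (P(J, Z) = -2 + ((J + Z) + (J + 29)*(Z - 10)) = -2 + ((J + Z) + (29 + J)*(-10 + Z)) = -2 + ((J + Z) + (-10 + Z)*(29 + J)) = -2 + (J + Z + (-10 + Z)*(29 + J)) = -2 + J + Z + (-10 + Z)*(29 + J))
3943/1079 + 1982/P(-29, 57) = 3943/1079 + 1982/(-292 - 9*(-29) + 30*57 - 29*57) = 3943*(1/1079) + 1982/(-292 + 261 + 1710 - 1653) = 3943/1079 + 1982/26 = 3943/1079 + 1982*(1/26) = 3943/1079 + 991/13 = 86196/1079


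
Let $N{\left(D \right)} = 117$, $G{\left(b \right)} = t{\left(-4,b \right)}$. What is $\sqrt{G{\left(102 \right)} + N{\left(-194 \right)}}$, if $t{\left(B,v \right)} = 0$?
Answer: $3 \sqrt{13} \approx 10.817$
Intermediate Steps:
$G{\left(b \right)} = 0$
$\sqrt{G{\left(102 \right)} + N{\left(-194 \right)}} = \sqrt{0 + 117} = \sqrt{117} = 3 \sqrt{13}$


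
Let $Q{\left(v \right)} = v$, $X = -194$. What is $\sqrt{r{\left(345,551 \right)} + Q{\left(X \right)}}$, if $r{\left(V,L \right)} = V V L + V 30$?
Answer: $\sqrt{65592931} \approx 8098.9$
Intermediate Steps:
$r{\left(V,L \right)} = 30 V + L V^{2}$ ($r{\left(V,L \right)} = V^{2} L + 30 V = L V^{2} + 30 V = 30 V + L V^{2}$)
$\sqrt{r{\left(345,551 \right)} + Q{\left(X \right)}} = \sqrt{345 \left(30 + 551 \cdot 345\right) - 194} = \sqrt{345 \left(30 + 190095\right) - 194} = \sqrt{345 \cdot 190125 - 194} = \sqrt{65593125 - 194} = \sqrt{65592931}$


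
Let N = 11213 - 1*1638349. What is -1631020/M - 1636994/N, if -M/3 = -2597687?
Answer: 5051651369957/6340185051648 ≈ 0.79677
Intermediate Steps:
M = 7793061 (M = -3*(-2597687) = 7793061)
N = -1627136 (N = 11213 - 1638349 = -1627136)
-1631020/M - 1636994/N = -1631020/7793061 - 1636994/(-1627136) = -1631020*1/7793061 - 1636994*(-1/1627136) = -1631020/7793061 + 818497/813568 = 5051651369957/6340185051648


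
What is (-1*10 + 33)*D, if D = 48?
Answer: 1104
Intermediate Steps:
(-1*10 + 33)*D = (-1*10 + 33)*48 = (-10 + 33)*48 = 23*48 = 1104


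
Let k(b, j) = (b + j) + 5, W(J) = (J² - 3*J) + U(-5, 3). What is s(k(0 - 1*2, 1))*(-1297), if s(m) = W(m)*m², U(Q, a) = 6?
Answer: -207520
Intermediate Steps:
W(J) = 6 + J² - 3*J (W(J) = (J² - 3*J) + 6 = 6 + J² - 3*J)
k(b, j) = 5 + b + j
s(m) = m²*(6 + m² - 3*m) (s(m) = (6 + m² - 3*m)*m² = m²*(6 + m² - 3*m))
s(k(0 - 1*2, 1))*(-1297) = ((5 + (0 - 1*2) + 1)²*(6 + (5 + (0 - 1*2) + 1)² - 3*(5 + (0 - 1*2) + 1)))*(-1297) = ((5 + (0 - 2) + 1)²*(6 + (5 + (0 - 2) + 1)² - 3*(5 + (0 - 2) + 1)))*(-1297) = ((5 - 2 + 1)²*(6 + (5 - 2 + 1)² - 3*(5 - 2 + 1)))*(-1297) = (4²*(6 + 4² - 3*4))*(-1297) = (16*(6 + 16 - 12))*(-1297) = (16*10)*(-1297) = 160*(-1297) = -207520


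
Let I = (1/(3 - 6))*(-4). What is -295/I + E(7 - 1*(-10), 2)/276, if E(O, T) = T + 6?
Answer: -61057/276 ≈ -221.22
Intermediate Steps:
I = 4/3 (I = (1/(-3))*(-4) = -⅓*1*(-4) = -⅓*(-4) = 4/3 ≈ 1.3333)
E(O, T) = 6 + T
-295/I + E(7 - 1*(-10), 2)/276 = -295/4/3 + (6 + 2)/276 = -295*¾ + 8*(1/276) = -885/4 + 2/69 = -61057/276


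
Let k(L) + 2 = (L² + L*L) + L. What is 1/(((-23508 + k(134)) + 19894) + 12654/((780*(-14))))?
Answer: 1820/59020491 ≈ 3.0837e-5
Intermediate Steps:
k(L) = -2 + L + 2*L² (k(L) = -2 + ((L² + L*L) + L) = -2 + ((L² + L²) + L) = -2 + (2*L² + L) = -2 + (L + 2*L²) = -2 + L + 2*L²)
1/(((-23508 + k(134)) + 19894) + 12654/((780*(-14)))) = 1/(((-23508 + (-2 + 134 + 2*134²)) + 19894) + 12654/((780*(-14)))) = 1/(((-23508 + (-2 + 134 + 2*17956)) + 19894) + 12654/(-10920)) = 1/(((-23508 + (-2 + 134 + 35912)) + 19894) + 12654*(-1/10920)) = 1/(((-23508 + 36044) + 19894) - 2109/1820) = 1/((12536 + 19894) - 2109/1820) = 1/(32430 - 2109/1820) = 1/(59020491/1820) = 1820/59020491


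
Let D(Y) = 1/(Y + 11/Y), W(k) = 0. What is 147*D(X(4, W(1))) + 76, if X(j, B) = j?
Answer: 880/9 ≈ 97.778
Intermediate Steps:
147*D(X(4, W(1))) + 76 = 147*(4/(11 + 4²)) + 76 = 147*(4/(11 + 16)) + 76 = 147*(4/27) + 76 = 196/9 + 76 = 880/9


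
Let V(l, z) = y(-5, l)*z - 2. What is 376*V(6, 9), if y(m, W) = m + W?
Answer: 2632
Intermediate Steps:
y(m, W) = W + m
V(l, z) = -2 + z*(-5 + l) (V(l, z) = (l - 5)*z - 2 = (-5 + l)*z - 2 = z*(-5 + l) - 2 = -2 + z*(-5 + l))
376*V(6, 9) = 376*(-2 + 9*(-5 + 6)) = 376*(-2 + 9*1) = 376*(-2 + 9) = 376*7 = 2632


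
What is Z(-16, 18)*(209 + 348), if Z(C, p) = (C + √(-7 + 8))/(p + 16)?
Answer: -8355/34 ≈ -245.74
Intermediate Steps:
Z(C, p) = (1 + C)/(16 + p) (Z(C, p) = (C + √1)/(16 + p) = (C + 1)/(16 + p) = (1 + C)/(16 + p))
Z(-16, 18)*(209 + 348) = ((1 - 16)/(16 + 18))*(209 + 348) = (-15/34)*557 = ((1/34)*(-15))*557 = -15/34*557 = -8355/34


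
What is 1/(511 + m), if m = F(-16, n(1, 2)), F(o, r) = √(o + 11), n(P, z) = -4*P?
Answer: 511/261126 - I*√5/261126 ≈ 0.0019569 - 8.5632e-6*I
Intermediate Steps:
F(o, r) = √(11 + o)
m = I*√5 (m = √(11 - 16) = √(-5) = I*√5 ≈ 2.2361*I)
1/(511 + m) = 1/(511 + I*√5)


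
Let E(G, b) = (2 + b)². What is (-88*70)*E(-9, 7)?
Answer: -498960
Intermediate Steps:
(-88*70)*E(-9, 7) = (-88*70)*(2 + 7)² = -6160*9² = -6160*81 = -498960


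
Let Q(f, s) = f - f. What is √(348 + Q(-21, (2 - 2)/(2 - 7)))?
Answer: 2*√87 ≈ 18.655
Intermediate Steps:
Q(f, s) = 0
√(348 + Q(-21, (2 - 2)/(2 - 7))) = √(348 + 0) = √348 = 2*√87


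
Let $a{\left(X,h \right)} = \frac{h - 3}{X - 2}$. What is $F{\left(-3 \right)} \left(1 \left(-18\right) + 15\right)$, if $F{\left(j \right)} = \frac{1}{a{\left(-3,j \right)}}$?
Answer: $- \frac{5}{2} \approx -2.5$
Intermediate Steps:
$a{\left(X,h \right)} = \frac{-3 + h}{-2 + X}$
$F{\left(j \right)} = \frac{1}{\frac{3}{5} - \frac{j}{5}}$ ($F{\left(j \right)} = \frac{1}{\frac{1}{-2 - 3} \left(-3 + j\right)} = \frac{1}{\frac{1}{-5} \left(-3 + j\right)} = \frac{1}{\left(- \frac{1}{5}\right) \left(-3 + j\right)} = \frac{1}{\frac{3}{5} - \frac{j}{5}}$)
$F{\left(-3 \right)} \left(1 \left(-18\right) + 15\right) = - \frac{5}{-3 - 3} \left(1 \left(-18\right) + 15\right) = - \frac{5}{-6} \left(-18 + 15\right) = \left(-5\right) \left(- \frac{1}{6}\right) \left(-3\right) = \frac{5}{6} \left(-3\right) = - \frac{5}{2}$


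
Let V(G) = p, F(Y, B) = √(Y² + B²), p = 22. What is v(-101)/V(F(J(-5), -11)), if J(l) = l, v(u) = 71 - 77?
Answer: -3/11 ≈ -0.27273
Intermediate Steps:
v(u) = -6
F(Y, B) = √(B² + Y²)
V(G) = 22
v(-101)/V(F(J(-5), -11)) = -6/22 = -6*1/22 = -3/11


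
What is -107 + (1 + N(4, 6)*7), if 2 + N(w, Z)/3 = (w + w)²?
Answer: 1196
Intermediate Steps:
N(w, Z) = -6 + 12*w² (N(w, Z) = -6 + 3*(w + w)² = -6 + 3*(2*w)² = -6 + 3*(4*w²) = -6 + 12*w²)
-107 + (1 + N(4, 6)*7) = -107 + (1 + (-6 + 12*4²)*7) = -107 + (1 + (-6 + 12*16)*7) = -107 + (1 + (-6 + 192)*7) = -107 + (1 + 186*7) = -107 + (1 + 1302) = -107 + 1303 = 1196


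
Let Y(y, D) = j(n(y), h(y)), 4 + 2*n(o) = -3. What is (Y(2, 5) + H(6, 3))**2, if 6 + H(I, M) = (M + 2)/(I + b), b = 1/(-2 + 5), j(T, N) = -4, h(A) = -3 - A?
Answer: 30625/361 ≈ 84.834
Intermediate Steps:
n(o) = -7/2 (n(o) = -2 + (1/2)*(-3) = -2 - 3/2 = -7/2)
b = 1/3 ≈ 0.33333
Y(y, D) = -4
H(I, M) = -6 + (2 + M)/(1/3 + I) (H(I, M) = -6 + (M + 2)/(I + 1/3) = -6 + (2 + M)/(1/3 + I))
(Y(2, 5) + H(6, 3))**2 = (-4 + 3*(3 - 6*6)/(1 + 3*6))**2 = (-4 + 3*(3 - 36)/(1 + 18))**2 = (-4 + 3*(-33)/19)**2 = (-4 + 3*(1/19)*(-33))**2 = (-4 - 99/19)**2 = (-175/19)**2 = 30625/361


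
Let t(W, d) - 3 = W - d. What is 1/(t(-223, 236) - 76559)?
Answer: -1/77015 ≈ -1.2984e-5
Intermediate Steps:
t(W, d) = 3 + W - d (t(W, d) = 3 + (W - d) = 3 + W - d)
1/(t(-223, 236) - 76559) = 1/((3 - 223 - 1*236) - 76559) = 1/((3 - 223 - 236) - 76559) = 1/(-456 - 76559) = 1/(-77015) = -1/77015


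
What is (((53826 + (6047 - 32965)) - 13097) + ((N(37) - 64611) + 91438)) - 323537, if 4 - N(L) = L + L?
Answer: -282969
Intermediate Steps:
N(L) = 4 - 2*L (N(L) = 4 - (L + L) = 4 - 2*L)
(((53826 + (6047 - 32965)) - 13097) + ((N(37) - 64611) + 91438)) - 323537 = (((53826 + (6047 - 32965)) - 13097) + (((4 - 2*37) - 64611) + 91438)) - 323537 = (((53826 - 26918) - 13097) + (((4 - 74) - 64611) + 91438)) - 323537 = ((26908 - 13097) + ((-70 - 64611) + 91438)) - 323537 = (13811 + (-64681 + 91438)) - 323537 = (13811 + 26757) - 323537 = 40568 - 323537 = -282969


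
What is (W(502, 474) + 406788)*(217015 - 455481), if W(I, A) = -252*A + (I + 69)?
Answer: -68656984526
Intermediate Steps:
W(I, A) = 69 + I - 252*A (W(I, A) = -252*A + (69 + I) = 69 + I - 252*A)
(W(502, 474) + 406788)*(217015 - 455481) = ((69 + 502 - 252*474) + 406788)*(217015 - 455481) = ((69 + 502 - 119448) + 406788)*(-238466) = (-118877 + 406788)*(-238466) = 287911*(-238466) = -68656984526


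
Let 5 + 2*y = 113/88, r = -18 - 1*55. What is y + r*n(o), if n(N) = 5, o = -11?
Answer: -64567/176 ≈ -366.86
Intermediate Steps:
r = -73 (r = -18 - 55 = -73)
y = -327/176 (y = -5/2 + (113/88)/2 = -5/2 + (113*(1/88))/2 = -5/2 + (1/2)*(113/88) = -5/2 + 113/176 = -327/176 ≈ -1.8580)
y + r*n(o) = -327/176 - 73*5 = -327/176 - 365 = -64567/176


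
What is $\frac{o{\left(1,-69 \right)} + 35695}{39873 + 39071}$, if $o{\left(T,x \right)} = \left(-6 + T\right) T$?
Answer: $\frac{17845}{39472} \approx 0.45209$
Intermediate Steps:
$o{\left(T,x \right)} = T \left(-6 + T\right)$
$\frac{o{\left(1,-69 \right)} + 35695}{39873 + 39071} = \frac{1 \left(-6 + 1\right) + 35695}{39873 + 39071} = \frac{1 \left(-5\right) + 35695}{78944} = \left(-5 + 35695\right) \frac{1}{78944} = 35690 \cdot \frac{1}{78944} = \frac{17845}{39472}$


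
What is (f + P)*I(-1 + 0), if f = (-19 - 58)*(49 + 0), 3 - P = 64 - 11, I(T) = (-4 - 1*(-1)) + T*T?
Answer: 7646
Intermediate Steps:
I(T) = -3 + T² (I(T) = (-4 + 1) + T² = -3 + T²)
P = -50 (P = 3 - (64 - 11) = 3 - 1*53 = 3 - 53 = -50)
f = -3773 (f = -77*49 = -3773)
(f + P)*I(-1 + 0) = (-3773 - 50)*(-3 + (-1 + 0)²) = -3823*(-3 + (-1)²) = -3823*(-3 + 1) = -3823*(-2) = 7646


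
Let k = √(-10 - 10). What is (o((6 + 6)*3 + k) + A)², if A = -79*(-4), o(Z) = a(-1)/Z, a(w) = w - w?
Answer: 99856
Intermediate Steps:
a(w) = 0
k = 2*I*√5 (k = √(-20) = 2*I*√5 ≈ 4.4721*I)
o(Z) = 0 (o(Z) = 0/Z = 0)
A = 316
(o((6 + 6)*3 + k) + A)² = (0 + 316)² = 316² = 99856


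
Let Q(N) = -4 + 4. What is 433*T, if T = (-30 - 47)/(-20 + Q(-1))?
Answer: 33341/20 ≈ 1667.1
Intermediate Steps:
Q(N) = 0
T = 77/20 (T = (-30 - 47)/(-20 + 0) = -77/(-20) = -77*(-1/20) = 77/20 ≈ 3.8500)
433*T = 433*(77/20) = 33341/20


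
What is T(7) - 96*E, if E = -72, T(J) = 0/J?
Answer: 6912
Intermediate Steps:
T(J) = 0
T(7) - 96*E = 0 - 96*(-72) = 0 + 6912 = 6912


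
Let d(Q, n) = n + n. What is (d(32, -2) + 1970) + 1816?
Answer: 3782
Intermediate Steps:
d(Q, n) = 2*n
(d(32, -2) + 1970) + 1816 = (2*(-2) + 1970) + 1816 = (-4 + 1970) + 1816 = 1966 + 1816 = 3782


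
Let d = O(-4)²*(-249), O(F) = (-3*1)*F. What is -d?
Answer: 35856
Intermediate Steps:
O(F) = -3*F
d = -35856 (d = (-3*(-4))²*(-249) = 12²*(-249) = 144*(-249) = -35856)
-d = -1*(-35856) = 35856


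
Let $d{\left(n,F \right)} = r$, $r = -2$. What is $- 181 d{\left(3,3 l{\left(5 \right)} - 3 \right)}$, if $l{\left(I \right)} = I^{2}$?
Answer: $362$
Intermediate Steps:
$d{\left(n,F \right)} = -2$
$- 181 d{\left(3,3 l{\left(5 \right)} - 3 \right)} = \left(-181\right) \left(-2\right) = 362$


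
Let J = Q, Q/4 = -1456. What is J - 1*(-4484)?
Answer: -1340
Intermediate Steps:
Q = -5824 (Q = 4*(-1456) = -5824)
J = -5824
J - 1*(-4484) = -5824 - 1*(-4484) = -5824 + 4484 = -1340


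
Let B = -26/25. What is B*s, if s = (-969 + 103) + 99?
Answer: 19942/25 ≈ 797.68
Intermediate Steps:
B = -26/25 (B = -26*1/25 = -26/25 ≈ -1.0400)
s = -767 (s = -866 + 99 = -767)
B*s = -26/25*(-767) = 19942/25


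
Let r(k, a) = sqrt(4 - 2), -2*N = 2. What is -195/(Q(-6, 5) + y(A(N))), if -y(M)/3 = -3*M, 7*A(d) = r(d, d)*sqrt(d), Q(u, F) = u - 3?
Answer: 3185/153 + 455*I*sqrt(2)/153 ≈ 20.817 + 4.2057*I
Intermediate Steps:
Q(u, F) = -3 + u
N = -1 (N = -1/2*2 = -1)
r(k, a) = sqrt(2)
A(d) = sqrt(2)*sqrt(d)/7 (A(d) = (sqrt(2)*sqrt(d))/7 = sqrt(2)*sqrt(d)/7)
y(M) = 9*M (y(M) = -(-9)*M = 9*M)
-195/(Q(-6, 5) + y(A(N))) = -195/((-3 - 6) + 9*(sqrt(2)*sqrt(-1)/7)) = -195/(-9 + 9*(sqrt(2)*I/7)) = -195/(-9 + 9*(I*sqrt(2)/7)) = -195/(-9 + 9*I*sqrt(2)/7)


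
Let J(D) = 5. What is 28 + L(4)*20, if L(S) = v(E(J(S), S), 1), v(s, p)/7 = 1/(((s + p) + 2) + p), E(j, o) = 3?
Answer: 48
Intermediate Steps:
v(s, p) = 7/(2 + s + 2*p) (v(s, p) = 7/(((s + p) + 2) + p) = 7/(((p + s) + 2) + p) = 7/((2 + p + s) + p) = 7/(2 + s + 2*p))
L(S) = 1 (L(S) = 7/(2 + 3 + 2*1) = 7/(2 + 3 + 2) = 7/7 = 7*(⅐) = 1)
28 + L(4)*20 = 28 + 1*20 = 28 + 20 = 48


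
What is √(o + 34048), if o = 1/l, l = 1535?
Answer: √80224750335/1535 ≈ 184.52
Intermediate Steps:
o = 1/1535 ≈ 0.00065147
√(o + 34048) = √(1/1535 + 34048) = √(52263681/1535) = √80224750335/1535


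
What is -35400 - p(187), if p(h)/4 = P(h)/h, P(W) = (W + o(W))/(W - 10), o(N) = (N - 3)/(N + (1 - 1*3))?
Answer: -72255163372/2041105 ≈ -35400.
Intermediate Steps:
o(N) = (-3 + N)/(-2 + N) (o(N) = (-3 + N)/(N + (1 - 3)) = (-3 + N)/(N - 2) = (-3 + N)/(-2 + N))
P(W) = (W + (-3 + W)/(-2 + W))/(-10 + W) (P(W) = (W + (-3 + W)/(-2 + W))/(W - 10) = (W + (-3 + W)/(-2 + W))/(-10 + W))
p(h) = 4*(-3 + h + h*(-2 + h))/(h*(-10 + h)*(-2 + h)) (p(h) = 4*(((-3 + h + h*(-2 + h))/((-10 + h)*(-2 + h)))/h) = 4*((-3 + h + h*(-2 + h))/(h*(-10 + h)*(-2 + h))) = 4*(-3 + h + h*(-2 + h))/(h*(-10 + h)*(-2 + h)))
-35400 - p(187) = -35400 - 4*(-3 + 187 + 187*(-2 + 187))/(187*(-10 + 187)*(-2 + 187)) = -35400 - 4*(-3 + 187 + 187*185)/(187*177*185) = -35400 - 4*(-3 + 187 + 34595)/(187*177*185) = -35400 - 4*34779/(187*177*185) = -35400 - 1*46372/2041105 = -35400 - 46372/2041105 = -72255163372/2041105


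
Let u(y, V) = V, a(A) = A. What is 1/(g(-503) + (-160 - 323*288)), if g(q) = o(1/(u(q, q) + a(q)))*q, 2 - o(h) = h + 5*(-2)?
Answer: -2/198441 ≈ -1.0079e-5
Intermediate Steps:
o(h) = 12 - h (o(h) = 2 - (h + 5*(-2)) = 2 - (h - 10) = 2 - (-10 + h) = 2 + (10 - h) = 12 - h)
g(q) = q*(12 - 1/(2*q)) (g(q) = (12 - 1/(q + q))*q = (12 - 1/(2*q))*q = q*(12 - 1/(2*q)))
1/(g(-503) + (-160 - 323*288)) = 1/((-½ + 12*(-503)) + (-160 - 323*288)) = 1/((-½ - 6036) + (-160 - 93024)) = 1/(-12073/2 - 93184) = 1/(-198441/2) = -2/198441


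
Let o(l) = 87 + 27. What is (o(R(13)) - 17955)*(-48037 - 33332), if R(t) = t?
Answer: 1451704329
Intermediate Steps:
o(l) = 114
(o(R(13)) - 17955)*(-48037 - 33332) = (114 - 17955)*(-48037 - 33332) = -17841*(-81369) = 1451704329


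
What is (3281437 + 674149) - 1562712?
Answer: 2392874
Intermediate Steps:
(3281437 + 674149) - 1562712 = 3955586 - 1562712 = 2392874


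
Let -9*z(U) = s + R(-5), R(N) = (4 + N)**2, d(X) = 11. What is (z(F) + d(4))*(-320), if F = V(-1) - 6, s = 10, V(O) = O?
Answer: -28160/9 ≈ -3128.9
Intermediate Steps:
F = -7 (F = -1 - 6 = -7)
z(U) = -11/9 (z(U) = -(10 + (4 - 5)**2)/9 = -(10 + (-1)**2)/9 = -(10 + 1)/9 = -1/9*11 = -11/9)
(z(F) + d(4))*(-320) = (-11/9 + 11)*(-320) = (88/9)*(-320) = -28160/9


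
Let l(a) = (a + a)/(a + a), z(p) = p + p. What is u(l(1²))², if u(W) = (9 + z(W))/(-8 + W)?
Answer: 121/49 ≈ 2.4694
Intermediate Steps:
z(p) = 2*p
l(a) = 1 (l(a) = (2*a)/((2*a)) = (2*a)*(1/(2*a)) = 1)
u(W) = (9 + 2*W)/(-8 + W)
u(l(1²))² = ((9 + 2*1)/(-8 + 1))² = ((9 + 2)/(-7))² = (-⅐*11)² = (-11/7)² = 121/49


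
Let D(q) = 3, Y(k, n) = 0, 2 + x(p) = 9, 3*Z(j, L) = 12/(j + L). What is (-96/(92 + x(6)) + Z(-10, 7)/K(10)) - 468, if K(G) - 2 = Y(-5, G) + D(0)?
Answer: -25808/55 ≈ -469.24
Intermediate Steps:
Z(j, L) = 4/(L + j) (Z(j, L) = (12/(j + L))/3 = (12/(L + j))/3 = 4/(L + j))
x(p) = 7 (x(p) = -2 + 9 = 7)
K(G) = 5 (K(G) = 2 + (0 + 3) = 2 + 3 = 5)
(-96/(92 + x(6)) + Z(-10, 7)/K(10)) - 468 = (-96/(92 + 7) + (4/(7 - 10))/5) - 468 = (-96/99 + (4/(-3))*(1/5)) - 468 = (-96*1/99 + (4*(-1/3))*(1/5)) - 468 = (-32/33 - 4/3*1/5) - 468 = (-32/33 - 4/15) - 468 = -68/55 - 468 = -25808/55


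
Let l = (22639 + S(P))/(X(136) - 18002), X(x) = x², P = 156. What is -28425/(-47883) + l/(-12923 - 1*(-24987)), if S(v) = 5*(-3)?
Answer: 1775889477/2972544718 ≈ 0.59743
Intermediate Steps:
S(v) = -15
l = 11312/247 (l = (22639 - 15)/(136² - 18002) = 22624/(18496 - 18002) = 22624/494 = 22624*(1/494) = 11312/247 ≈ 45.798)
-28425/(-47883) + l/(-12923 - 1*(-24987)) = -28425/(-47883) + 11312/(247*(-12923 - 1*(-24987))) = -28425*(-1/47883) + 11312/(247*(-12923 + 24987)) = 9475/15961 + (11312/247)/12064 = 9475/15961 + (11312/247)*(1/12064) = 9475/15961 + 707/186238 = 1775889477/2972544718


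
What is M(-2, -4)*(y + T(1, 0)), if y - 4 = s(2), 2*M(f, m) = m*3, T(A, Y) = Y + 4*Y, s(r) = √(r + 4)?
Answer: -24 - 6*√6 ≈ -38.697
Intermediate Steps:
s(r) = √(4 + r)
T(A, Y) = 5*Y
M(f, m) = 3*m/2 (M(f, m) = (m*3)/2 = (3*m)/2 = 3*m/2)
y = 4 + √6 (y = 4 + √(4 + 2) = 4 + √6 ≈ 6.4495)
M(-2, -4)*(y + T(1, 0)) = ((3/2)*(-4))*((4 + √6) + 5*0) = -6*((4 + √6) + 0) = -6*(4 + √6) = -24 - 6*√6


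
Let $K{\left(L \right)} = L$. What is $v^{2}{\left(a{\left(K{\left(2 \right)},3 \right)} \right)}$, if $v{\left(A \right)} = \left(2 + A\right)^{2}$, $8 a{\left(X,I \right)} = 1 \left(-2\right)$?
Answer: $\frac{2401}{256} \approx 9.3789$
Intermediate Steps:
$a{\left(X,I \right)} = - \frac{1}{4}$ ($a{\left(X,I \right)} = \frac{1 \left(-2\right)}{8} = \frac{1}{8} \left(-2\right) = - \frac{1}{4}$)
$v^{2}{\left(a{\left(K{\left(2 \right)},3 \right)} \right)} = \left(\left(2 - \frac{1}{4}\right)^{2}\right)^{2} = \left(\left(\frac{7}{4}\right)^{2}\right)^{2} = \left(\frac{49}{16}\right)^{2} = \frac{2401}{256}$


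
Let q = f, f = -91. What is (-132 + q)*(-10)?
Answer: 2230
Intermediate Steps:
q = -91
(-132 + q)*(-10) = (-132 - 91)*(-10) = -223*(-10) = 2230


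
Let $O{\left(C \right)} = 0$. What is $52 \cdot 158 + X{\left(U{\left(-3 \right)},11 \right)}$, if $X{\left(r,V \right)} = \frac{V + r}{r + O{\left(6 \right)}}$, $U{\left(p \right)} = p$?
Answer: $\frac{24640}{3} \approx 8213.3$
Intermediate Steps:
$X{\left(r,V \right)} = \frac{V + r}{r}$ ($X{\left(r,V \right)} = \frac{V + r}{r + 0} = \frac{V + r}{r}$)
$52 \cdot 158 + X{\left(U{\left(-3 \right)},11 \right)} = 52 \cdot 158 + \frac{11 - 3}{-3} = 8216 - \frac{8}{3} = \frac{24640}{3}$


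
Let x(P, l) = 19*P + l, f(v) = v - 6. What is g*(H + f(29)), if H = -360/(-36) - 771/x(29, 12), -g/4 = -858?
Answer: 61117056/563 ≈ 1.0856e+5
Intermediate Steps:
f(v) = -6 + v
g = 3432 (g = -4*(-858) = 3432)
x(P, l) = l + 19*P
H = 4859/563 (H = -360/(-36) - 771/(12 + 19*29) = -360*(-1/36) - 771/(12 + 551) = 10 - 771/563 = 4859/563 ≈ 8.6306)
g*(H + f(29)) = 3432*(4859/563 + (-6 + 29)) = 3432*(4859/563 + 23) = 3432*(17808/563) = 61117056/563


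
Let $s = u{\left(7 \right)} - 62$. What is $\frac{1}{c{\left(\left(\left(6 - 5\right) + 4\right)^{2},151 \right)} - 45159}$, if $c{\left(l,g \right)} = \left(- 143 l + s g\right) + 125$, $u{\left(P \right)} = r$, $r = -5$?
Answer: $- \frac{1}{58726} \approx -1.7028 \cdot 10^{-5}$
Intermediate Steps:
$u{\left(P \right)} = -5$
$s = -67$ ($s = -5 - 62 = -67$)
$c{\left(l,g \right)} = 125 - 143 l - 67 g$ ($c{\left(l,g \right)} = \left(- 143 l - 67 g\right) + 125 = 125 - 143 l - 67 g$)
$\frac{1}{c{\left(\left(\left(6 - 5\right) + 4\right)^{2},151 \right)} - 45159} = \frac{1}{\left(125 - 143 \left(\left(6 - 5\right) + 4\right)^{2} - 10117\right) - 45159} = \frac{1}{\left(125 - 143 \left(1 + 4\right)^{2} - 10117\right) - 45159} = \frac{1}{\left(125 - 143 \cdot 5^{2} - 10117\right) - 45159} = \frac{1}{\left(125 - 3575 - 10117\right) - 45159} = \frac{1}{-13567 - 45159} = \frac{1}{-58726} = - \frac{1}{58726}$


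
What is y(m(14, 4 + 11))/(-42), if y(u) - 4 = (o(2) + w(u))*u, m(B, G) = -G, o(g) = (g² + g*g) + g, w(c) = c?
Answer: -79/42 ≈ -1.8810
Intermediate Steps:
o(g) = g + 2*g² (o(g) = (g² + g²) + g = 2*g² + g = g + 2*g²)
y(u) = 4 + u*(10 + u) (y(u) = 4 + (2*(1 + 2*2) + u)*u = 4 + (2*(1 + 4) + u)*u = 4 + (2*5 + u)*u = 4 + (10 + u)*u = 4 + u*(10 + u))
y(m(14, 4 + 11))/(-42) = (4 + (-(4 + 11))² + 10*(-(4 + 11)))/(-42) = -(4 + (-1*15)² + 10*(-1*15))/42 = -(4 + (-15)² + 10*(-15))/42 = -(4 + 225 - 150)/42 = -1/42*79 = -79/42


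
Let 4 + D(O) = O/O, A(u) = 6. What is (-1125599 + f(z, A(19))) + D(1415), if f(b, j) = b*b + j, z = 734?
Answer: -586840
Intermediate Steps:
f(b, j) = j + b² (f(b, j) = b² + j = j + b²)
D(O) = -3 (D(O) = -4 + O/O = -4 + 1 = -3)
(-1125599 + f(z, A(19))) + D(1415) = (-1125599 + (6 + 734²)) - 3 = (-1125599 + (6 + 538756)) - 3 = (-1125599 + 538762) - 3 = -586837 - 3 = -586840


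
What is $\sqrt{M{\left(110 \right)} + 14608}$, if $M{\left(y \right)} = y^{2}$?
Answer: $2 \sqrt{6677} \approx 163.43$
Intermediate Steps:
$\sqrt{M{\left(110 \right)} + 14608} = \sqrt{110^{2} + 14608} = \sqrt{12100 + 14608} = \sqrt{26708} = 2 \sqrt{6677}$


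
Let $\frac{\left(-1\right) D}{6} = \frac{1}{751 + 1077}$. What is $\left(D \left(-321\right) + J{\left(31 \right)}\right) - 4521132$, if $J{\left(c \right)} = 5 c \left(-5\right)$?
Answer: $- \frac{4133022035}{914} \approx -4.5219 \cdot 10^{6}$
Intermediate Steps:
$D = - \frac{3}{914}$ ($D = - \frac{6}{751 + 1077} = - \frac{6}{1828} = \left(-6\right) \frac{1}{1828} = - \frac{3}{914} \approx -0.0032823$)
$J{\left(c \right)} = - 25 c$
$\left(D \left(-321\right) + J{\left(31 \right)}\right) - 4521132 = \left(\left(- \frac{3}{914}\right) \left(-321\right) - 775\right) - 4521132 = \left(\frac{963}{914} - 775\right) - 4521132 = - \frac{707387}{914} - 4521132 = - \frac{4133022035}{914}$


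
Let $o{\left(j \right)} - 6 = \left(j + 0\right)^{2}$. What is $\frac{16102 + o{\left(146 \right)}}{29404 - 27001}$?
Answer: $\frac{37424}{2403} \approx 15.574$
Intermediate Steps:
$o{\left(j \right)} = 6 + j^{2}$ ($o{\left(j \right)} = 6 + \left(j + 0\right)^{2} = 6 + j^{2}$)
$\frac{16102 + o{\left(146 \right)}}{29404 - 27001} = \frac{16102 + \left(6 + 146^{2}\right)}{29404 - 27001} = \frac{16102 + \left(6 + 21316\right)}{2403} = \left(16102 + 21322\right) \frac{1}{2403} = 37424 \cdot \frac{1}{2403} = \frac{37424}{2403}$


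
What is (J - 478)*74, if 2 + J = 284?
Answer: -14504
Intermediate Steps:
J = 282 (J = -2 + 284 = 282)
(J - 478)*74 = (282 - 478)*74 = -196*74 = -14504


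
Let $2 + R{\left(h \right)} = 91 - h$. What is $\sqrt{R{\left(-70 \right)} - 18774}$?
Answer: $i \sqrt{18615} \approx 136.44 i$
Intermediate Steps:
$R{\left(h \right)} = 89 - h$ ($R{\left(h \right)} = -2 - \left(-91 + h\right) = 89 - h$)
$\sqrt{R{\left(-70 \right)} - 18774} = \sqrt{\left(89 - -70\right) - 18774} = \sqrt{\left(89 + 70\right) - 18774} = \sqrt{159 - 18774} = \sqrt{-18615} = i \sqrt{18615}$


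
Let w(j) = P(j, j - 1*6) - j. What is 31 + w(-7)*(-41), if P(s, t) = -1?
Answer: -215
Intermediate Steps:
w(j) = -1 - j
31 + w(-7)*(-41) = 31 + (-1 - 1*(-7))*(-41) = 31 + (-1 + 7)*(-41) = 31 + 6*(-41) = 31 - 246 = -215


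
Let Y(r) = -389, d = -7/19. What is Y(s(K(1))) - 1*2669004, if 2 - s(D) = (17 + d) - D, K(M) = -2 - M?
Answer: -2669393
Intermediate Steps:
d = -7/19 (d = -7*1/19 = -7/19 ≈ -0.36842)
s(D) = -278/19 + D (s(D) = 2 - ((17 - 7/19) - D) = 2 - (316/19 - D) = 2 + (-316/19 + D) = -278/19 + D)
Y(s(K(1))) - 1*2669004 = -389 - 1*2669004 = -389 - 2669004 = -2669393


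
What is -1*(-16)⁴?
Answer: -65536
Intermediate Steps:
-1*(-16)⁴ = -1*65536 = -65536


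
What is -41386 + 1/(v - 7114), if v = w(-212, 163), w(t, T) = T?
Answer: -287674087/6951 ≈ -41386.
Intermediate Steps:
v = 163
-41386 + 1/(v - 7114) = -41386 + 1/(163 - 7114) = -41386 + 1/(-6951) = -41386 - 1/6951 = -287674087/6951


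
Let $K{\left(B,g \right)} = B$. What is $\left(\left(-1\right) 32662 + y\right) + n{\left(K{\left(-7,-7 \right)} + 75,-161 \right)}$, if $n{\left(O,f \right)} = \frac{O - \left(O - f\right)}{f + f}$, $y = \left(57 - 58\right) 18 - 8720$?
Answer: $- \frac{82799}{2} \approx -41400.0$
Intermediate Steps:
$y = -8738$ ($y = \left(-1\right) 18 - 8720 = -18 - 8720 = -8738$)
$n{\left(O,f \right)} = \frac{1}{2}$ ($n{\left(O,f \right)} = \frac{f}{2 f} = f \frac{1}{2 f} = \frac{1}{2}$)
$\left(\left(-1\right) 32662 + y\right) + n{\left(K{\left(-7,-7 \right)} + 75,-161 \right)} = \left(\left(-1\right) 32662 - 8738\right) + \frac{1}{2} = \left(-32662 - 8738\right) + \frac{1}{2} = -41400 + \frac{1}{2} = - \frac{82799}{2}$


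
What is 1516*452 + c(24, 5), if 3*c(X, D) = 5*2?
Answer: 2055706/3 ≈ 6.8524e+5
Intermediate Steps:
c(X, D) = 10/3 (c(X, D) = (5*2)/3 = (⅓)*10 = 10/3)
1516*452 + c(24, 5) = 1516*452 + 10/3 = 685232 + 10/3 = 2055706/3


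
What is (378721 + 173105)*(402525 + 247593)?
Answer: 358752015468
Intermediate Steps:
(378721 + 173105)*(402525 + 247593) = 551826*650118 = 358752015468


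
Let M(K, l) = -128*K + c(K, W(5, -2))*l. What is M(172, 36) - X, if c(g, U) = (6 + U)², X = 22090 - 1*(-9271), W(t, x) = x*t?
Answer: -52801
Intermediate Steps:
W(t, x) = t*x
X = 31361 (X = 22090 + 9271 = 31361)
M(K, l) = -128*K + 16*l (M(K, l) = -128*K + (6 + 5*(-2))²*l = -128*K + (6 - 10)²*l = -128*K + (-4)²*l = -128*K + 16*l)
M(172, 36) - X = (-128*172 + 16*36) - 1*31361 = (-22016 + 576) - 31361 = -21440 - 31361 = -52801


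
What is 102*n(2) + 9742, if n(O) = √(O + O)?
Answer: 9946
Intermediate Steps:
n(O) = √2*√O (n(O) = √(2*O) = √2*√O)
102*n(2) + 9742 = 102*(√2*√2) + 9742 = 102*2 + 9742 = 204 + 9742 = 9946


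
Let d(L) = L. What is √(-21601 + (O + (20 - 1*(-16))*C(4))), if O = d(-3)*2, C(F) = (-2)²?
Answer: 13*I*√127 ≈ 146.5*I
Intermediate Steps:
C(F) = 4
O = -6 (O = -3*2 = -6)
√(-21601 + (O + (20 - 1*(-16))*C(4))) = √(-21601 + (-6 + (20 - 1*(-16))*4)) = √(-21601 + (-6 + (20 + 16)*4)) = √(-21601 + (-6 + 36*4)) = √(-21601 + (-6 + 144)) = √(-21601 + 138) = √(-21463) = 13*I*√127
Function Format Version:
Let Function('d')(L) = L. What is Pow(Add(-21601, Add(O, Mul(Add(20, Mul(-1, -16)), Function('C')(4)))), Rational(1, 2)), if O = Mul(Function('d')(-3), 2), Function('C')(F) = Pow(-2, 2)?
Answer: Mul(13, I, Pow(127, Rational(1, 2))) ≈ Mul(146.50, I)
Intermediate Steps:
Function('C')(F) = 4
O = -6 (O = Mul(-3, 2) = -6)
Pow(Add(-21601, Add(O, Mul(Add(20, Mul(-1, -16)), Function('C')(4)))), Rational(1, 2)) = Pow(Add(-21601, Add(-6, Mul(Add(20, Mul(-1, -16)), 4))), Rational(1, 2)) = Pow(Add(-21601, Add(-6, Mul(Add(20, 16), 4))), Rational(1, 2)) = Pow(Add(-21601, Add(-6, Mul(36, 4))), Rational(1, 2)) = Pow(Add(-21601, Add(-6, 144)), Rational(1, 2)) = Pow(Add(-21601, 138), Rational(1, 2)) = Pow(-21463, Rational(1, 2)) = Mul(13, I, Pow(127, Rational(1, 2)))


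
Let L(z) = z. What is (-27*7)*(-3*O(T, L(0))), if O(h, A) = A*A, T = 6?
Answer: 0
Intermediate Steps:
O(h, A) = A**2
(-27*7)*(-3*O(T, L(0))) = (-27*7)*(-3*0**2) = -(-567)*0 = -189*0 = 0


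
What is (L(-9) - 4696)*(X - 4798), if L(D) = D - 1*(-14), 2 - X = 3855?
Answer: 40581841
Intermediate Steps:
X = -3853 (X = 2 - 1*3855 = 2 - 3855 = -3853)
L(D) = 14 + D (L(D) = D + 14 = 14 + D)
(L(-9) - 4696)*(X - 4798) = ((14 - 9) - 4696)*(-3853 - 4798) = (5 - 4696)*(-8651) = -4691*(-8651) = 40581841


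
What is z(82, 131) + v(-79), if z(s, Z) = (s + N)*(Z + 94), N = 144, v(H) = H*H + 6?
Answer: 57097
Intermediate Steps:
v(H) = 6 + H**2 (v(H) = H**2 + 6 = 6 + H**2)
z(s, Z) = (94 + Z)*(144 + s) (z(s, Z) = (s + 144)*(Z + 94) = (144 + s)*(94 + Z) = (94 + Z)*(144 + s))
z(82, 131) + v(-79) = (13536 + 94*82 + 144*131 + 131*82) + (6 + (-79)**2) = (13536 + 7708 + 18864 + 10742) + (6 + 6241) = 50850 + 6247 = 57097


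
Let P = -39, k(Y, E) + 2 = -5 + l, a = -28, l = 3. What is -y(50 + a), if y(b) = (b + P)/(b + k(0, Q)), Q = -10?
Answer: 17/18 ≈ 0.94444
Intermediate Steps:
k(Y, E) = -4 (k(Y, E) = -2 + (-5 + 3) = -2 - 2 = -4)
y(b) = (-39 + b)/(-4 + b) (y(b) = (b - 39)/(b - 4) = (-39 + b)/(-4 + b))
-y(50 + a) = -(-39 + (50 - 28))/(-4 + (50 - 28)) = -(-39 + 22)/(-4 + 22) = -(-17)/18 = -1*(-17/18) = 17/18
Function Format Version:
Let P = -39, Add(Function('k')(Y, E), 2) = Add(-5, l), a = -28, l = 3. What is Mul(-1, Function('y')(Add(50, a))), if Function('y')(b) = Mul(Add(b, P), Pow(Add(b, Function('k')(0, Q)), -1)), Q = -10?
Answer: Rational(17, 18) ≈ 0.94444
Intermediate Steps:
Function('k')(Y, E) = -4 (Function('k')(Y, E) = Add(-2, Add(-5, 3)) = Add(-2, -2) = -4)
Function('y')(b) = Mul(Pow(Add(-4, b), -1), Add(-39, b)) (Function('y')(b) = Mul(Add(b, -39), Pow(Add(b, -4), -1)) = Mul(Add(-39, b), Pow(Add(-4, b), -1)) = Mul(Pow(Add(-4, b), -1), Add(-39, b)))
Mul(-1, Function('y')(Add(50, a))) = Mul(-1, Mul(Pow(Add(-4, Add(50, -28)), -1), Add(-39, Add(50, -28)))) = Mul(-1, Mul(Pow(Add(-4, 22), -1), Add(-39, 22))) = Mul(-1, Mul(Pow(18, -1), -17)) = Mul(-1, Mul(Rational(1, 18), -17)) = Mul(-1, Rational(-17, 18)) = Rational(17, 18)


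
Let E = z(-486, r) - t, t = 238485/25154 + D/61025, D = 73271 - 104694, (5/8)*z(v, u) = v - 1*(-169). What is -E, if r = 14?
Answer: 792326722503/1535022850 ≈ 516.17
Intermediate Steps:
z(v, u) = 1352/5 + 8*v/5 (z(v, u) = 8*(v - 1*(-169))/5 = 8*(v + 169)/5 = 8*(169 + v)/5 = 1352/5 + 8*v/5)
D = -31423
t = 13763132983/1535022850 (t = 238485/25154 - 31423/61025 = 13763132983/1535022850 ≈ 8.9661)
E = -792326722503/1535022850 (E = (1352/5 + (8/5)*(-486)) - 1*13763132983/1535022850 = (1352/5 - 3888/5) - 13763132983/1535022850 = -2536/5 - 13763132983/1535022850 = -792326722503/1535022850 ≈ -516.17)
-E = -1*(-792326722503/1535022850) = 792326722503/1535022850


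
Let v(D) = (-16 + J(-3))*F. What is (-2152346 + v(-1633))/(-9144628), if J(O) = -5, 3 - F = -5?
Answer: 1076257/4572314 ≈ 0.23539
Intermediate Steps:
F = 8 (F = 3 - 1*(-5) = 3 + 5 = 8)
v(D) = -168 (v(D) = (-16 - 5)*8 = -21*8 = -168)
(-2152346 + v(-1633))/(-9144628) = (-2152346 - 168)/(-9144628) = -2152514*(-1/9144628) = 1076257/4572314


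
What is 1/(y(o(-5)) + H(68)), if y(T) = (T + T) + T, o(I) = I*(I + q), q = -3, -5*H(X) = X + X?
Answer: 5/464 ≈ 0.010776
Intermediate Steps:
H(X) = -2*X/5 (H(X) = -(X + X)/5 = -2*X/5)
o(I) = I*(-3 + I) (o(I) = I*(I - 3) = I*(-3 + I))
y(T) = 3*T (y(T) = 2*T + T = 3*T)
1/(y(o(-5)) + H(68)) = 1/(3*(-5*(-3 - 5)) - ⅖*68) = 1/(3*(-5*(-8)) - 136/5) = 1/(3*40 - 136/5) = 1/(120 - 136/5) = 1/(464/5) = 5/464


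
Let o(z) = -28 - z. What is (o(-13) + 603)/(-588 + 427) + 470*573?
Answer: 6194046/23 ≈ 2.6931e+5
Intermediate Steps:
(o(-13) + 603)/(-588 + 427) + 470*573 = ((-28 - 1*(-13)) + 603)/(-588 + 427) + 470*573 = ((-28 + 13) + 603)/(-161) + 269310 = (-15 + 603)*(-1/161) + 269310 = 588*(-1/161) + 269310 = -84/23 + 269310 = 6194046/23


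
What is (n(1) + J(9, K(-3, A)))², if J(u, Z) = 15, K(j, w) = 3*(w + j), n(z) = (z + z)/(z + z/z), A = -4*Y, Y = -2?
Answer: 256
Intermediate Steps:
A = 8 (A = -4*(-2) = 8)
n(z) = 2*z/(1 + z) (n(z) = (2*z)/(z + 1) = (2*z)/(1 + z) = 2*z/(1 + z))
K(j, w) = 3*j + 3*w (K(j, w) = 3*(j + w) = 3*j + 3*w)
(n(1) + J(9, K(-3, A)))² = (2*1/(1 + 1) + 15)² = (2*1/2 + 15)² = (2*1*(½) + 15)² = (1 + 15)² = 16² = 256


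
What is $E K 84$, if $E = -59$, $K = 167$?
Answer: $-827652$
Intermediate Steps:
$E K 84 = \left(-59\right) 167 \cdot 84 = \left(-9853\right) 84 = -827652$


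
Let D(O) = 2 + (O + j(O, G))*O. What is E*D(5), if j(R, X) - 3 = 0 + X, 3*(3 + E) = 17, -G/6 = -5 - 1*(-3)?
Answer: 272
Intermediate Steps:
G = 12 (G = -6*(-5 - 1*(-3)) = -6*(-5 + 3) = -6*(-2) = 12)
E = 8/3 (E = -3 + (1/3)*17 = -3 + 17/3 = 8/3 ≈ 2.6667)
j(R, X) = 3 + X (j(R, X) = 3 + (0 + X) = 3 + X)
D(O) = 2 + O*(15 + O) (D(O) = 2 + (O + (3 + 12))*O = 2 + (O + 15)*O = 2 + (15 + O)*O = 2 + O*(15 + O))
E*D(5) = 8*(2 + 5**2 + 15*5)/3 = 8*(2 + 25 + 75)/3 = (8/3)*102 = 272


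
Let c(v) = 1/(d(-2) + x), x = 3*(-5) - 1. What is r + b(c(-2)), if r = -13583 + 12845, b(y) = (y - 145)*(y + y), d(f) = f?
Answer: -116945/162 ≈ -721.88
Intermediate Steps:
x = -16 (x = -15 - 1 = -16)
c(v) = -1/18 (c(v) = 1/(-2 - 16) = 1/(-18) = -1/18)
b(y) = 2*y*(-145 + y) (b(y) = (-145 + y)*(2*y) = 2*y*(-145 + y))
r = -738
r + b(c(-2)) = -738 + 2*(-1/18)*(-145 - 1/18) = -738 + 2*(-1/18)*(-2611/18) = -738 + 2611/162 = -116945/162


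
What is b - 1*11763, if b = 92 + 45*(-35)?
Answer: -13246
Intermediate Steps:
b = -1483 (b = 92 - 1575 = -1483)
b - 1*11763 = -1483 - 1*11763 = -1483 - 11763 = -13246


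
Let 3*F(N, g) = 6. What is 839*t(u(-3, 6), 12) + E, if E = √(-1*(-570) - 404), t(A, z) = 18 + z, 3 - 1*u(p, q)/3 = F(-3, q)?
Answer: 25170 + √166 ≈ 25183.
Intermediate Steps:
F(N, g) = 2 (F(N, g) = (⅓)*6 = 2)
u(p, q) = 3 (u(p, q) = 9 - 3*2 = 9 - 6 = 3)
E = √166 (E = √(570 - 404) = √166 ≈ 12.884)
839*t(u(-3, 6), 12) + E = 839*(18 + 12) + √166 = 839*30 + √166 = 25170 + √166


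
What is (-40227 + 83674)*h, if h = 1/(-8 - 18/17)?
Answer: -738599/154 ≈ -4796.1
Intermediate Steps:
h = -17/154 (h = 1/(-8 - 18*1/17) = 1/(-8 - 18/17) = 1/(-154/17) = -17/154 ≈ -0.11039)
(-40227 + 83674)*h = (-40227 + 83674)*(-17/154) = 43447*(-17/154) = -738599/154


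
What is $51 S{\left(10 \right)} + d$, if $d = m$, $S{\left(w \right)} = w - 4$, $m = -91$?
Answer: $215$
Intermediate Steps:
$S{\left(w \right)} = -4 + w$
$d = -91$
$51 S{\left(10 \right)} + d = 51 \left(-4 + 10\right) - 91 = 51 \cdot 6 - 91 = 306 - 91 = 215$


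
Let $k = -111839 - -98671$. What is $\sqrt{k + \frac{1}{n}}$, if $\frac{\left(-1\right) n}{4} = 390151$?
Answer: $\frac{i \sqrt{8017616109524423}}{780302} \approx 114.75 i$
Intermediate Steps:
$n = -1560604$ ($n = \left(-4\right) 390151 = -1560604$)
$k = -13168$ ($k = -111839 + 98671 = -13168$)
$\sqrt{k + \frac{1}{n}} = \sqrt{-13168 + \frac{1}{-1560604}} = \sqrt{-13168 - \frac{1}{1560604}} = \sqrt{- \frac{20550033473}{1560604}} = \frac{i \sqrt{8017616109524423}}{780302}$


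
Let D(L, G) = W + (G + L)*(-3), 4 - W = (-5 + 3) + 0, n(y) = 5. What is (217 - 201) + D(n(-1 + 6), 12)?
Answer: -29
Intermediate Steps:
W = 6 (W = 4 - ((-5 + 3) + 0) = 4 - (-2 + 0) = 4 - 1*(-2) = 4 + 2 = 6)
D(L, G) = 6 - 3*G - 3*L (D(L, G) = 6 + (G + L)*(-3) = 6 + (-3*G - 3*L) = 6 - 3*G - 3*L)
(217 - 201) + D(n(-1 + 6), 12) = (217 - 201) + (6 - 3*12 - 3*5) = 16 + (6 - 36 - 15) = 16 - 45 = -29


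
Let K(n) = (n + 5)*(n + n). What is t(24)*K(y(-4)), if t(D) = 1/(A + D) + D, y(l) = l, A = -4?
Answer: -962/5 ≈ -192.40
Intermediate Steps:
K(n) = 2*n*(5 + n) (K(n) = (5 + n)*(2*n) = 2*n*(5 + n))
t(D) = D + 1/(-4 + D) (t(D) = 1/(-4 + D) + D = D + 1/(-4 + D))
t(24)*K(y(-4)) = ((1 + 24**2 - 4*24)/(-4 + 24))*(2*(-4)*(5 - 4)) = ((1 + 576 - 96)/20)*(2*(-4)*1) = ((1/20)*481)*(-8) = (481/20)*(-8) = -962/5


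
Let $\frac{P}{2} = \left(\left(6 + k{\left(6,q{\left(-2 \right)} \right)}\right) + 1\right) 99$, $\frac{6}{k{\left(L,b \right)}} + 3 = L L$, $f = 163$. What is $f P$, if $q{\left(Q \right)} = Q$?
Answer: $231786$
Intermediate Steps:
$k{\left(L,b \right)} = \frac{6}{-3 + L^{2}}$ ($k{\left(L,b \right)} = \frac{6}{-3 + L L} = \frac{6}{-3 + L^{2}}$)
$P = 1422$ ($P = 2 \left(\left(6 + \frac{6}{-3 + 6^{2}}\right) + 1\right) 99 = 2 \left(\left(6 + \frac{6}{-3 + 36}\right) + 1\right) 99 = 2 \left(\left(6 + \frac{6}{33}\right) + 1\right) 99 = 2 \left(\left(6 + 6 \cdot \frac{1}{33}\right) + 1\right) 99 = 2 \left(\left(6 + \frac{2}{11}\right) + 1\right) 99 = 2 \left(\frac{68}{11} + 1\right) 99 = 2 \cdot \frac{79}{11} \cdot 99 = 2 \cdot 711 = 1422$)
$f P = 163 \cdot 1422 = 231786$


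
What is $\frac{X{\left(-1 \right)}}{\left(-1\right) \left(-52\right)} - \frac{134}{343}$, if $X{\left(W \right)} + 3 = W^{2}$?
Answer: $- \frac{3827}{8918} \approx -0.42913$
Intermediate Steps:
$X{\left(W \right)} = -3 + W^{2}$
$\frac{X{\left(-1 \right)}}{\left(-1\right) \left(-52\right)} - \frac{134}{343} = \frac{-3 + \left(-1\right)^{2}}{\left(-1\right) \left(-52\right)} - \frac{134}{343} = \frac{-3 + 1}{52} - \frac{134}{343} = \left(-2\right) \frac{1}{52} - \frac{134}{343} = - \frac{1}{26} - \frac{134}{343} = - \frac{3827}{8918}$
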